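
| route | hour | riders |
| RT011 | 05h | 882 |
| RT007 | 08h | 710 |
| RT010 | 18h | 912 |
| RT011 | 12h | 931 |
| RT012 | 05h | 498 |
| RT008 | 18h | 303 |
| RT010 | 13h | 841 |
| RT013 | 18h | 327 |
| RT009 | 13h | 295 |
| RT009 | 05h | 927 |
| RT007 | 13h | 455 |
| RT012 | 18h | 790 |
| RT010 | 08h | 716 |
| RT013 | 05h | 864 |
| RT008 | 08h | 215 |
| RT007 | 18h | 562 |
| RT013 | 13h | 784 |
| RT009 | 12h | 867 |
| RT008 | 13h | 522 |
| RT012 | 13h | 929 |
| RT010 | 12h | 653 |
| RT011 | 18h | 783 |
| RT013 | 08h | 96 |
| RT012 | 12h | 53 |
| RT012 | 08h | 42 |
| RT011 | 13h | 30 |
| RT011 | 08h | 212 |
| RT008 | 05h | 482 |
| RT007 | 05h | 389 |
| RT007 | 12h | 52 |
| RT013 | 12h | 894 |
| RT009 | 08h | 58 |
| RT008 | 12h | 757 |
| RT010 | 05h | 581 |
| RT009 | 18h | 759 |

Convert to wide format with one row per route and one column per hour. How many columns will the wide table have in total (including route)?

1 column for route plus 5 distinct hour values → 6 columns.

6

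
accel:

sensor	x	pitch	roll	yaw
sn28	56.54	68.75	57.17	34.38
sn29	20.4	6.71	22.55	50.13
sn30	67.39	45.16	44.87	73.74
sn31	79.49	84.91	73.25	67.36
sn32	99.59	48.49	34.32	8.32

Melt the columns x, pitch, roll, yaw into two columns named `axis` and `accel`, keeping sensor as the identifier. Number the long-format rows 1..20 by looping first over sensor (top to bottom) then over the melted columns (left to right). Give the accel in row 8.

50.13

20 rows total (5 × 4). Row 8: index ⌊(8-1)/4⌋ = 1 into sensor → sn29; (8-1) mod 4 = 3 into the melted columns → yaw.
So row 8 is (sn29, yaw, 50.13); accel = 50.13.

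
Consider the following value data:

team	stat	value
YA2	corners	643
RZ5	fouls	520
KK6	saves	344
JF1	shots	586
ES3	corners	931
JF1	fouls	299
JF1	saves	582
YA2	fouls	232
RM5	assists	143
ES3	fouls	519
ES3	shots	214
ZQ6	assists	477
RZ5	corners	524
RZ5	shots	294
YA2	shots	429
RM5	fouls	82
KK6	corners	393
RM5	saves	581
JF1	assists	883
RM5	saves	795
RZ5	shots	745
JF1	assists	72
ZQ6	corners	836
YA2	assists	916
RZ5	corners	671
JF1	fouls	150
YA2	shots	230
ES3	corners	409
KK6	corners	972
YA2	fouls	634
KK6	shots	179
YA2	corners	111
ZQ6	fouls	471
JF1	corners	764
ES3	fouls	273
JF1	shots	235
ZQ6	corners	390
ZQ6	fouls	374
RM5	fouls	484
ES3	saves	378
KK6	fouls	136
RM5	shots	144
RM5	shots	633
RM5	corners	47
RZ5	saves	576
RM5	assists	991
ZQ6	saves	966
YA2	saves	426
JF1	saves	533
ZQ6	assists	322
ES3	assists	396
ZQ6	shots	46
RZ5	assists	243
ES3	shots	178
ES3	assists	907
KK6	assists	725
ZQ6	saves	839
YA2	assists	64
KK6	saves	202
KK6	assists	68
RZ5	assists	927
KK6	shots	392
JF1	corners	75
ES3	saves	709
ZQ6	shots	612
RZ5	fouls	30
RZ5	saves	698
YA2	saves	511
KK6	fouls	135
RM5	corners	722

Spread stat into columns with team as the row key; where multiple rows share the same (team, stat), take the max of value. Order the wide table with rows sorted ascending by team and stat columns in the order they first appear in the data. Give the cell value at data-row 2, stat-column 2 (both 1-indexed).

With rows sorted ascending by team, row 2 is team=JF1. stat columns in first-appearance order: corners, fouls, saves, shots, assists; column 2 is fouls.
Long rows with team=JF1, stat=fouls: max(299, 150) = 299.

299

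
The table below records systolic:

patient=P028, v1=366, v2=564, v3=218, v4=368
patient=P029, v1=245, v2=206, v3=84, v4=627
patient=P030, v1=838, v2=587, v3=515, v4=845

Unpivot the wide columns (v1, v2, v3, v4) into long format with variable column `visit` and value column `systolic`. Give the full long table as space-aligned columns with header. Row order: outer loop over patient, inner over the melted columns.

patient  visit  systolic
P028     v1     366     
P028     v2     564     
P028     v3     218     
P028     v4     368     
P029     v1     245     
P029     v2     206     
P029     v3     84      
P029     v4     627     
P030     v1     838     
P030     v2     587     
P030     v3     515     
P030     v4     845     

Each (patient, column) pair becomes one row: 3 × 4 = 12 rows.
For example, (P028, v1) → systolic=366.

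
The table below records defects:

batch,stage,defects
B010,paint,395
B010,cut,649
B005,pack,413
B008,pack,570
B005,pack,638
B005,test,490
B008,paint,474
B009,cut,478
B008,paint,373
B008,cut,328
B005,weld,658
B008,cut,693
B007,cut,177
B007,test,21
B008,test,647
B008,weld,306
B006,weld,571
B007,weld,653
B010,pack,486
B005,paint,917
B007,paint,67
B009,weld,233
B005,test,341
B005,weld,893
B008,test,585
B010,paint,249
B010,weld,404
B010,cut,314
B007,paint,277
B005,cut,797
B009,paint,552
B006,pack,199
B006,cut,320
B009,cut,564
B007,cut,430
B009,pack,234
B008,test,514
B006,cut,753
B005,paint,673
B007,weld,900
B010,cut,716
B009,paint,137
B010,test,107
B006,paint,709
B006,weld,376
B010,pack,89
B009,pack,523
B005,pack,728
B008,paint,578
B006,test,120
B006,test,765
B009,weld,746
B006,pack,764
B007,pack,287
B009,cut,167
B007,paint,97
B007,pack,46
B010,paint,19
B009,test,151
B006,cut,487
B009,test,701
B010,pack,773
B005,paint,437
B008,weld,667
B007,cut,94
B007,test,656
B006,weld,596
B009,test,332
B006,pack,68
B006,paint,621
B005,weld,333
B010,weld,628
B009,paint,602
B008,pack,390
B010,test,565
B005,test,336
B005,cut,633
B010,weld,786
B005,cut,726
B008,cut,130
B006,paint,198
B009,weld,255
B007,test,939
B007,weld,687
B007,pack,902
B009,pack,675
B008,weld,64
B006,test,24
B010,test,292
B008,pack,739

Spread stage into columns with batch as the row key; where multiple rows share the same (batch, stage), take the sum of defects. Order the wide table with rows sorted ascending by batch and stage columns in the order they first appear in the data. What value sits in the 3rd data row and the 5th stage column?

2240

With rows sorted ascending by batch, row 3 is batch=B007. stage columns in first-appearance order: paint, cut, pack, test, weld; column 5 is weld.
Long rows with batch=B007, stage=weld: 653 + 900 + 687 = 2240.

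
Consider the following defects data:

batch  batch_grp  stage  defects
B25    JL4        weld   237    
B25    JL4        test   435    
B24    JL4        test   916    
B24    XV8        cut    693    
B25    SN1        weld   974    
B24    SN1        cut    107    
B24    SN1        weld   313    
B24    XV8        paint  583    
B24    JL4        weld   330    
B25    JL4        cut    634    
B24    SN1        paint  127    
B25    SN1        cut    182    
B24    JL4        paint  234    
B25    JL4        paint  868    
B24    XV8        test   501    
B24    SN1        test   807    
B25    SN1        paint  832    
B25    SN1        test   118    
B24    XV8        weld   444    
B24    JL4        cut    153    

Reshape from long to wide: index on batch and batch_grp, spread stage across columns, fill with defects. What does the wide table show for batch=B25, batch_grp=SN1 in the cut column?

Wide layout: rows indexed by batch and batch_grp, columns are the 4 distinct stage values (weld, test, cut, paint).
Cell (batch=B25, batch_grp=SN1, stage=cut) draws from the long row where batch=B25, batch_grp=SN1 and stage=cut, which has defects=182.

182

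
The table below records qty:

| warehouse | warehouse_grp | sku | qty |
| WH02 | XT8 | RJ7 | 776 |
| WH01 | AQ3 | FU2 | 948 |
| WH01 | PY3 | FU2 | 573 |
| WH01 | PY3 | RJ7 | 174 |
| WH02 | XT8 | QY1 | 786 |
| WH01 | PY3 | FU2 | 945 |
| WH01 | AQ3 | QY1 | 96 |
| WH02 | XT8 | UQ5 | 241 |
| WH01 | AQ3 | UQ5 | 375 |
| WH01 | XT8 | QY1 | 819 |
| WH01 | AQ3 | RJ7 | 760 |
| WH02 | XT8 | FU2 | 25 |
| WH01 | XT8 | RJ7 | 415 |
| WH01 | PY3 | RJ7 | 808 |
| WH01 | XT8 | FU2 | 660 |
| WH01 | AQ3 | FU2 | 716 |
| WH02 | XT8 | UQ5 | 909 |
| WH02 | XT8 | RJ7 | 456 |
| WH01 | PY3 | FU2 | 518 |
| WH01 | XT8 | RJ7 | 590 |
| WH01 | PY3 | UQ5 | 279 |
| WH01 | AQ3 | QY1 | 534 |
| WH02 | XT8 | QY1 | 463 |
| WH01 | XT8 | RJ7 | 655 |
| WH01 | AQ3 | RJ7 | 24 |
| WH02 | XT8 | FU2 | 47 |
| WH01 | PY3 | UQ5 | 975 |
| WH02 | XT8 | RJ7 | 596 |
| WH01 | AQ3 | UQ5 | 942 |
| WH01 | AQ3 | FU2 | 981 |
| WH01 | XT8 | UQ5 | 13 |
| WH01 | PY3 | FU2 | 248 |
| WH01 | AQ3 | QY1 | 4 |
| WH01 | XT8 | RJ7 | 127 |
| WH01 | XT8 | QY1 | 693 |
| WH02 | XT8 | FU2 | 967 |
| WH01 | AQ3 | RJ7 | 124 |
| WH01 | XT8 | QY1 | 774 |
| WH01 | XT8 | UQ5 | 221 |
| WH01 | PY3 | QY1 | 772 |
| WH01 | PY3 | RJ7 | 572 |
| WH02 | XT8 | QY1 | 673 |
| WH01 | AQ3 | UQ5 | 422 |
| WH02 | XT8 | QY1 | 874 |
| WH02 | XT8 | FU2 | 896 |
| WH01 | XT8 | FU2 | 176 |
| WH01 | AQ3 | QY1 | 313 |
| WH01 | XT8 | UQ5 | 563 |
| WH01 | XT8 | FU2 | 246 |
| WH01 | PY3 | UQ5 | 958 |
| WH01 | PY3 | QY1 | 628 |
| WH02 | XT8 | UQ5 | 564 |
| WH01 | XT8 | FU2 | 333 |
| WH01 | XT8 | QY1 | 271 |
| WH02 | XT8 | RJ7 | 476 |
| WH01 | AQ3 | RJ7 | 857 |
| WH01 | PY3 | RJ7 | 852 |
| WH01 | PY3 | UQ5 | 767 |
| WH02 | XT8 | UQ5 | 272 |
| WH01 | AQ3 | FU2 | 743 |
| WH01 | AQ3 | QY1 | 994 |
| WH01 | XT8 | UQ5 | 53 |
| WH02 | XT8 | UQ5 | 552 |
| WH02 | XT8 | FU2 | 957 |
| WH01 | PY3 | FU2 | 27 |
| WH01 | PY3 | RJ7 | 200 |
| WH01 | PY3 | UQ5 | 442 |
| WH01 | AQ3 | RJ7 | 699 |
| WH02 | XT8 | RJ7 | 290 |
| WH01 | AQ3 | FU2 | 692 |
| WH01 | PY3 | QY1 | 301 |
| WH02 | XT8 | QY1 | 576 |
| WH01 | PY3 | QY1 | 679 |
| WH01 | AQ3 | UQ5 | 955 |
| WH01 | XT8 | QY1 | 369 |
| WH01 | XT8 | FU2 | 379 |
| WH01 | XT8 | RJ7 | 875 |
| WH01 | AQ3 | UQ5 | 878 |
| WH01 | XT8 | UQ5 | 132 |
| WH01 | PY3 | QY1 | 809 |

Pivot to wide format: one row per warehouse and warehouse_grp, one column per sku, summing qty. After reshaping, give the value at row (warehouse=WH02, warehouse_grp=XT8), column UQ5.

Rows with warehouse=WH02, warehouse_grp=XT8 and sku=UQ5: qty values are 241, 909, 564, 272, 552.
241 + 909 + 564 + 272 + 552 = 2538.

2538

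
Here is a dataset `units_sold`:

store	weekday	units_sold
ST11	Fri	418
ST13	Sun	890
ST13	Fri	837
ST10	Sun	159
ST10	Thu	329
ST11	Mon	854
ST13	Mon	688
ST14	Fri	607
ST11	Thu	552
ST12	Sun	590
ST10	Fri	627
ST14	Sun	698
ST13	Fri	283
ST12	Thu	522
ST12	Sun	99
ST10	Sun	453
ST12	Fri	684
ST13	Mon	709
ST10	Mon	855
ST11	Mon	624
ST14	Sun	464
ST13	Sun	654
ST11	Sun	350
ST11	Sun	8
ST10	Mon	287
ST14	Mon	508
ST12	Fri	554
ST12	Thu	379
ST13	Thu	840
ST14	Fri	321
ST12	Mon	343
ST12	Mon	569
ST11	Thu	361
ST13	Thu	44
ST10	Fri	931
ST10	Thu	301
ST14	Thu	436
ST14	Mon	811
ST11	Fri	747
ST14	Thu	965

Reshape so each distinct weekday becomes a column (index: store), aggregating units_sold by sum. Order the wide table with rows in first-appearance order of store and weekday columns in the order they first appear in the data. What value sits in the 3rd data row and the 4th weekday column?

1142

With rows in first-appearance order of store, row 3 is store=ST10. weekday columns in first-appearance order: Fri, Sun, Thu, Mon; column 4 is Mon.
Long rows with store=ST10, weekday=Mon: 855 + 287 = 1142.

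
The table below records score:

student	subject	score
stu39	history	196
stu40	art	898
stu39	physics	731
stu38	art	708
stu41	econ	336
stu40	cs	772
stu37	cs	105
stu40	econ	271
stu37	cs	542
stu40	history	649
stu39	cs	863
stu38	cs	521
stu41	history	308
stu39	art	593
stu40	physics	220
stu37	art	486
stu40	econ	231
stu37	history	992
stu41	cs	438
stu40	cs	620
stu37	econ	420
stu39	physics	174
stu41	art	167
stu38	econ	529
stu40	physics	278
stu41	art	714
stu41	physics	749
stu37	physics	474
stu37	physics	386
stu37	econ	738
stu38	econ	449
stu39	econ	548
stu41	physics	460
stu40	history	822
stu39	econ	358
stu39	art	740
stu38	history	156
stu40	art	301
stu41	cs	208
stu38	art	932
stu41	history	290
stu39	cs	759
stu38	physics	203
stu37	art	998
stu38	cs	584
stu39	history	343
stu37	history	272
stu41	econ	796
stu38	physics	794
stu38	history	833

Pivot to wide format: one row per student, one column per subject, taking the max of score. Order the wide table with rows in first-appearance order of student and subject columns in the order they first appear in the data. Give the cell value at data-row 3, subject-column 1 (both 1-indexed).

With rows in first-appearance order of student, row 3 is student=stu38. subject columns in first-appearance order: history, art, physics, econ, cs; column 1 is history.
Long rows with student=stu38, subject=history: max(156, 833) = 833.

833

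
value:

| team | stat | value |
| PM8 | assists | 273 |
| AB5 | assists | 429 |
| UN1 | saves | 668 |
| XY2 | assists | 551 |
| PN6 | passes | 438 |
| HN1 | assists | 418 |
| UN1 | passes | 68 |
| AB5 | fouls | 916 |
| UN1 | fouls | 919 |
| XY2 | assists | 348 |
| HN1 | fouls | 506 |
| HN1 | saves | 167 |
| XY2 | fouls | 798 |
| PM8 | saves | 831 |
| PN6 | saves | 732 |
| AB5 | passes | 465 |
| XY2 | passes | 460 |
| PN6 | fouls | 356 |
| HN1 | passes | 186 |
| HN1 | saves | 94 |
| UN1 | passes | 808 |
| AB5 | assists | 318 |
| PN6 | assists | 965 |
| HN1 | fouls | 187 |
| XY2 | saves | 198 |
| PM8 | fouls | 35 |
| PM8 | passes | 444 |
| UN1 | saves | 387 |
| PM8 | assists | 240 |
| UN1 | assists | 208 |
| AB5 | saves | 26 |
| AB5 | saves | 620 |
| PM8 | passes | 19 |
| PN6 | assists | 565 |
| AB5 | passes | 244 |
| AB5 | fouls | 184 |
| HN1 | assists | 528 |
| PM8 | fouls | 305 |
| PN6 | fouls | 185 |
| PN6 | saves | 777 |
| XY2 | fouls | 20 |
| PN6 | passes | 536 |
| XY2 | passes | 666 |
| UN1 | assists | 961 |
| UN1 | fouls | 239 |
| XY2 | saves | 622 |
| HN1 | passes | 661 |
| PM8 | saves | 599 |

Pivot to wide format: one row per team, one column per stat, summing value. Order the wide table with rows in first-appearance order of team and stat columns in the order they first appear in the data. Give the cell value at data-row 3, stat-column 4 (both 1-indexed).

With rows in first-appearance order of team, row 3 is team=UN1. stat columns in first-appearance order: assists, saves, passes, fouls; column 4 is fouls.
Long rows with team=UN1, stat=fouls: 919 + 239 = 1158.

1158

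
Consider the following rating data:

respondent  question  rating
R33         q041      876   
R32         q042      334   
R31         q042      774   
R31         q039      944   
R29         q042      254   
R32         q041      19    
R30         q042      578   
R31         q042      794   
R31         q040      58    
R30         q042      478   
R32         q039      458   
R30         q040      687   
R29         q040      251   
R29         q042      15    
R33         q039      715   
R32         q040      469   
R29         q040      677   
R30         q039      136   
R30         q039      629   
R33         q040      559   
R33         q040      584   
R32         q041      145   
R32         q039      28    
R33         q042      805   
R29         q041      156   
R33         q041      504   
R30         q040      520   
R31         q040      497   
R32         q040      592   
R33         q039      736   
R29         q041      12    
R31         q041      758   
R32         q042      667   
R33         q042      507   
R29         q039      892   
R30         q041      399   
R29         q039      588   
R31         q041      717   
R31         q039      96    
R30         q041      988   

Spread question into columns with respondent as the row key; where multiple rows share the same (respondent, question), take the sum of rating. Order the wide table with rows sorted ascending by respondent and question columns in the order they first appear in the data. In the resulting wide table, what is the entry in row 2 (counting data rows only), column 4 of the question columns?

With rows sorted ascending by respondent, row 2 is respondent=R30. question columns in first-appearance order: q041, q042, q039, q040; column 4 is q040.
Long rows with respondent=R30, question=q040: 687 + 520 = 1207.

1207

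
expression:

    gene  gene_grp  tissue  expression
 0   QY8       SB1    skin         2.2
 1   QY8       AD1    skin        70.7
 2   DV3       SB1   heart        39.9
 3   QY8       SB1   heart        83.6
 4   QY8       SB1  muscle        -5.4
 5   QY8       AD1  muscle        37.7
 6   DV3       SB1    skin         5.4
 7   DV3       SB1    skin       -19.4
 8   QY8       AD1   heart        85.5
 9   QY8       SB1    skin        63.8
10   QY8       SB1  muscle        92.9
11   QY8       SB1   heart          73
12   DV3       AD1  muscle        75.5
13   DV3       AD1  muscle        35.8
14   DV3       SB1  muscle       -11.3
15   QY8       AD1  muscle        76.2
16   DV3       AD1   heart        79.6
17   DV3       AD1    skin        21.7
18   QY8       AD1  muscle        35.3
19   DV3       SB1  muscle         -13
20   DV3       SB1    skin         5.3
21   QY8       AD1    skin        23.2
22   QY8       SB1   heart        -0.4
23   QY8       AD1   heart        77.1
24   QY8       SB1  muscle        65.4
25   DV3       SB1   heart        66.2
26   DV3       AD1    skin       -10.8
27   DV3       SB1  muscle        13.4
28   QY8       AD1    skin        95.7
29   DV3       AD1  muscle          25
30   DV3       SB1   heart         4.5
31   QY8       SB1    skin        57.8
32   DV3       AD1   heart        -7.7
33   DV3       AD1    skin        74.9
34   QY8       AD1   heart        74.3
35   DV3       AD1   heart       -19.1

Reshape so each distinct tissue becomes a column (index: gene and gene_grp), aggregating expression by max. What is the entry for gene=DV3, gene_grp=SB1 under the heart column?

66.2

Rows with gene=DV3, gene_grp=SB1 and tissue=heart: expression values are 39.9, 66.2, 4.5.
max(39.9, 66.2, 4.5) = 66.2.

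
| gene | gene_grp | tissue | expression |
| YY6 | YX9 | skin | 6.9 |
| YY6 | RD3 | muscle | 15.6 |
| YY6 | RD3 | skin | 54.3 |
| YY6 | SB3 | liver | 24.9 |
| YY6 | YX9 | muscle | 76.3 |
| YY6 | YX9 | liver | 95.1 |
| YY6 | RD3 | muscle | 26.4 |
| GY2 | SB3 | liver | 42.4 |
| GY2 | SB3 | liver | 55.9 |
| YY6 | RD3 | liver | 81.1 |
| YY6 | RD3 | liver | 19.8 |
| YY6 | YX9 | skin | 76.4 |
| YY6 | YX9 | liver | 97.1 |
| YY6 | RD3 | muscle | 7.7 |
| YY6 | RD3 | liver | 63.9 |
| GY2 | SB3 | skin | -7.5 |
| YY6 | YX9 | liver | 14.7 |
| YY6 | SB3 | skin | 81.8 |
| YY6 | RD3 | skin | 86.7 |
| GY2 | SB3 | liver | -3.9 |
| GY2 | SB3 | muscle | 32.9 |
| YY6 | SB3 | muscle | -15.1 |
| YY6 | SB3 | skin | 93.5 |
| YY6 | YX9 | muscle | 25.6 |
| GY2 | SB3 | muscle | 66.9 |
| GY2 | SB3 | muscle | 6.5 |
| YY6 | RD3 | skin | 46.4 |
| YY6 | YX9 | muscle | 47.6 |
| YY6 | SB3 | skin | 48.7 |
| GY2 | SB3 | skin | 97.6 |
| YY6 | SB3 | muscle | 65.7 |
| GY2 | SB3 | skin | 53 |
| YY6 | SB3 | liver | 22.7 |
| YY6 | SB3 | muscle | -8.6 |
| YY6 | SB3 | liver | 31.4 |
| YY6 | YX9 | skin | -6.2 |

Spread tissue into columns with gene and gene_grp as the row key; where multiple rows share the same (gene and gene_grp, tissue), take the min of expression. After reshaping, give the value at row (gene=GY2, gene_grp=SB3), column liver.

-3.9

Rows with gene=GY2, gene_grp=SB3 and tissue=liver: expression values are 42.4, 55.9, -3.9.
min(42.4, 55.9, -3.9) = -3.9.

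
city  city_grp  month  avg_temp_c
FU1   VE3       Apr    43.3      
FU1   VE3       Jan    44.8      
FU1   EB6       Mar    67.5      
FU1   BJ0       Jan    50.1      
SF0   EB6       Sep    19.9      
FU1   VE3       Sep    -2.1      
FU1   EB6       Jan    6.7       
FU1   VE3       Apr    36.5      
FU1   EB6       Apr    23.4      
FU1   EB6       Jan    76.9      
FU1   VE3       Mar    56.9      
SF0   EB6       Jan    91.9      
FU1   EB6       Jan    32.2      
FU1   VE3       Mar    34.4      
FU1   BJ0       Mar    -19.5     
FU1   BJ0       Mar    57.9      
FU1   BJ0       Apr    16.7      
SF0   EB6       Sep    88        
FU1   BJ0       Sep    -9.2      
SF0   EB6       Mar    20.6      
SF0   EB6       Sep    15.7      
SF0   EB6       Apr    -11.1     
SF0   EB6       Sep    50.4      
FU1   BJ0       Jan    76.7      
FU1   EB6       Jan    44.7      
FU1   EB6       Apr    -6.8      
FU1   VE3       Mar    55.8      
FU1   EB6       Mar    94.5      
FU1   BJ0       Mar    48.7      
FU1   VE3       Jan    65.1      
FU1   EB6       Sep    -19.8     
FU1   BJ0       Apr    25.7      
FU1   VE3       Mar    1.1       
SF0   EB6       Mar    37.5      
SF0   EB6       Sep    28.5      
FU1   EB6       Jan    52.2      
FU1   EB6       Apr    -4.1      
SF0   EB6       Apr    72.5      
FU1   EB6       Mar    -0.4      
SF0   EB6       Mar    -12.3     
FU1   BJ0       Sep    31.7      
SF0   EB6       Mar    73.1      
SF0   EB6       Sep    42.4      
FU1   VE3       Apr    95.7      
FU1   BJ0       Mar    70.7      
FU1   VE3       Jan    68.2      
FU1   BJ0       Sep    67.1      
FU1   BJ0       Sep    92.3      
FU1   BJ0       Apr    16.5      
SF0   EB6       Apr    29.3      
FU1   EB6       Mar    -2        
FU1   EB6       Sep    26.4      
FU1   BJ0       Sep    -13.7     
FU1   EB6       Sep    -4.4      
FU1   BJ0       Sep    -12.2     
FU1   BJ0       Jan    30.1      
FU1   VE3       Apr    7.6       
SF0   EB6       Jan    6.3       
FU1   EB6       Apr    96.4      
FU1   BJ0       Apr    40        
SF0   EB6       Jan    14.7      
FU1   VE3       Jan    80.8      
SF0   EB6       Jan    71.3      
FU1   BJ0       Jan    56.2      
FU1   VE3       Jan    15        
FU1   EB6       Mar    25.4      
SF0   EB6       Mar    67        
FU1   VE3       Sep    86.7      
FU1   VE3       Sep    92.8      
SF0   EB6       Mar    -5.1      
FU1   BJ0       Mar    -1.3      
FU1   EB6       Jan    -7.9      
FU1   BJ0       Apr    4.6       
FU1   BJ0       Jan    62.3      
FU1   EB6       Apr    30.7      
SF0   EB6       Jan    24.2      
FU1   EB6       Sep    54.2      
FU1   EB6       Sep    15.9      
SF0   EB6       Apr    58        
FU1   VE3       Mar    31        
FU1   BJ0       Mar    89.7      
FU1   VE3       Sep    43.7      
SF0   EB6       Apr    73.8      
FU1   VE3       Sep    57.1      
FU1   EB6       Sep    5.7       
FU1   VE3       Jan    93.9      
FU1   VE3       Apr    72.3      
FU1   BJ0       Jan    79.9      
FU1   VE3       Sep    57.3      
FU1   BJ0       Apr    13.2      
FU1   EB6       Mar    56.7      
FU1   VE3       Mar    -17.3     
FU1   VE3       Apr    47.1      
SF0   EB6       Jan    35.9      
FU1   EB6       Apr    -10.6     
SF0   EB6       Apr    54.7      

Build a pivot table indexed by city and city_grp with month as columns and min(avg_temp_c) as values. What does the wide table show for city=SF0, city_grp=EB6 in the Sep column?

15.7

Rows with city=SF0, city_grp=EB6 and month=Sep: avg_temp_c values are 19.9, 88, 15.7, 50.4, 28.5, 42.4.
min(19.9, 88, 15.7, 50.4, 28.5, 42.4) = 15.7.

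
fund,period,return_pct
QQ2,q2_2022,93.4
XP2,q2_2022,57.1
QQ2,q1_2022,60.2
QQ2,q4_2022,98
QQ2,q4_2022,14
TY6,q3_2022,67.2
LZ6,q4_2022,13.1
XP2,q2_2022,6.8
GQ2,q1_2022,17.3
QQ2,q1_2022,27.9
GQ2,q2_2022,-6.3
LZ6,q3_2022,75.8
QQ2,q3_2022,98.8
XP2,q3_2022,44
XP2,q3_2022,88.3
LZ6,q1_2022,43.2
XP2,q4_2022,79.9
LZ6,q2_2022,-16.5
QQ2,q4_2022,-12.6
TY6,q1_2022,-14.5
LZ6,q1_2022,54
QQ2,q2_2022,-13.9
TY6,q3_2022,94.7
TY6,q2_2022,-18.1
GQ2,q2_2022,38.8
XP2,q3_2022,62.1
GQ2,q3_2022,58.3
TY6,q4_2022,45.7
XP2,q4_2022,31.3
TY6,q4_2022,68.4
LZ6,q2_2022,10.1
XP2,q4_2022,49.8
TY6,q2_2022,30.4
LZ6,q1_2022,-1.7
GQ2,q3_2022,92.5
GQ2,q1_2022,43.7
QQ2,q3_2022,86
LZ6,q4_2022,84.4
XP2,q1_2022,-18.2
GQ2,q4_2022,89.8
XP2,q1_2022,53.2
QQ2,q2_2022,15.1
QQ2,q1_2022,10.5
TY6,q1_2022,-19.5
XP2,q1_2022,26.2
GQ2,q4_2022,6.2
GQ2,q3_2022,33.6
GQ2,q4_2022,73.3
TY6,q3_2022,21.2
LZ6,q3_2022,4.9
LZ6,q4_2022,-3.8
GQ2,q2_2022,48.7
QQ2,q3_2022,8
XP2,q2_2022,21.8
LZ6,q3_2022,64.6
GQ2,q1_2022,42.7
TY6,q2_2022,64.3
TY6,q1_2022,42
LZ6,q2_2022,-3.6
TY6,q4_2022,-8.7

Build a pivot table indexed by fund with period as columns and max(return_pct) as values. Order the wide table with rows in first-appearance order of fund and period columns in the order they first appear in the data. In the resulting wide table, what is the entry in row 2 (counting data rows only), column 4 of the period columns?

With rows in first-appearance order of fund, row 2 is fund=XP2. period columns in first-appearance order: q2_2022, q1_2022, q4_2022, q3_2022; column 4 is q3_2022.
Long rows with fund=XP2, period=q3_2022: max(44, 88.3, 62.1) = 88.3.

88.3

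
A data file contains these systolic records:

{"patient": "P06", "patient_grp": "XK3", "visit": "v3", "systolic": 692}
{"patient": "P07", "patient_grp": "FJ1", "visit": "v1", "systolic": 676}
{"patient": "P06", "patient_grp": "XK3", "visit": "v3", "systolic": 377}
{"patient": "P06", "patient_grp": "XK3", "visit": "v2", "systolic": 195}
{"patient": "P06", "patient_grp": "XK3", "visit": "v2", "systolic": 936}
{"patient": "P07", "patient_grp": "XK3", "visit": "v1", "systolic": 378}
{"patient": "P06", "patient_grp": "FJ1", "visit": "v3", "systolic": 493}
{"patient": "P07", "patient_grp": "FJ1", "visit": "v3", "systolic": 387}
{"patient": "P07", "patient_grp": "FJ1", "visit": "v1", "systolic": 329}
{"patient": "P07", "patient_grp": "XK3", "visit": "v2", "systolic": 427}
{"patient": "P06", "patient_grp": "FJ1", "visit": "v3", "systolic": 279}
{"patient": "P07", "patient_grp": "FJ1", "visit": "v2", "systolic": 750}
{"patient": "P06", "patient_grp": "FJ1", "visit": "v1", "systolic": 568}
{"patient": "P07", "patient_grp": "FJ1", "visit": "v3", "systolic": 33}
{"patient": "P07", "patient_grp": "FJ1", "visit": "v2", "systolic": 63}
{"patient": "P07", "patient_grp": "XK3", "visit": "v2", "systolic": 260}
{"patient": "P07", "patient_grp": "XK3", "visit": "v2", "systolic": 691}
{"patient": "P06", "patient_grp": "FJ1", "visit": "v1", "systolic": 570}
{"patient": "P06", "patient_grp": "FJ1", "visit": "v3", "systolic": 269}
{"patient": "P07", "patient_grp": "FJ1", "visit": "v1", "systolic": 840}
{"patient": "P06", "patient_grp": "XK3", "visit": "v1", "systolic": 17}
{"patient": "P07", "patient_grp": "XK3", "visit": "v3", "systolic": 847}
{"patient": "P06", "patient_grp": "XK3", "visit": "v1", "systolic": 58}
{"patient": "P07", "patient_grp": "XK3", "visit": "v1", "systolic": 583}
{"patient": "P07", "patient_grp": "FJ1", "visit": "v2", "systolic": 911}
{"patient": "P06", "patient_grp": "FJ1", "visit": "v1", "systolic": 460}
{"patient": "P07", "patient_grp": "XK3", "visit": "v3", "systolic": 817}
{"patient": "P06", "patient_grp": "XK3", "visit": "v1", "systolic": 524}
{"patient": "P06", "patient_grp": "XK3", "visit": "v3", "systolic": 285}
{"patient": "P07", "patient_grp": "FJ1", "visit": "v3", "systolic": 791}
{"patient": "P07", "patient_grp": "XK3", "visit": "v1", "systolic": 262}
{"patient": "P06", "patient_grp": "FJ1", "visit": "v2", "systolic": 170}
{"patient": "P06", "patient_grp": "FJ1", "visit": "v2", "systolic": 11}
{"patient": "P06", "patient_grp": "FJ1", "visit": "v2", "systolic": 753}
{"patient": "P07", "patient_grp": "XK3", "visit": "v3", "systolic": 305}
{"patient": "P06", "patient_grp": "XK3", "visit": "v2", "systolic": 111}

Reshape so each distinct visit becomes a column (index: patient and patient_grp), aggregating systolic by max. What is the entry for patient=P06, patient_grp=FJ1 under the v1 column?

Rows with patient=P06, patient_grp=FJ1 and visit=v1: systolic values are 568, 570, 460.
max(568, 570, 460) = 570.

570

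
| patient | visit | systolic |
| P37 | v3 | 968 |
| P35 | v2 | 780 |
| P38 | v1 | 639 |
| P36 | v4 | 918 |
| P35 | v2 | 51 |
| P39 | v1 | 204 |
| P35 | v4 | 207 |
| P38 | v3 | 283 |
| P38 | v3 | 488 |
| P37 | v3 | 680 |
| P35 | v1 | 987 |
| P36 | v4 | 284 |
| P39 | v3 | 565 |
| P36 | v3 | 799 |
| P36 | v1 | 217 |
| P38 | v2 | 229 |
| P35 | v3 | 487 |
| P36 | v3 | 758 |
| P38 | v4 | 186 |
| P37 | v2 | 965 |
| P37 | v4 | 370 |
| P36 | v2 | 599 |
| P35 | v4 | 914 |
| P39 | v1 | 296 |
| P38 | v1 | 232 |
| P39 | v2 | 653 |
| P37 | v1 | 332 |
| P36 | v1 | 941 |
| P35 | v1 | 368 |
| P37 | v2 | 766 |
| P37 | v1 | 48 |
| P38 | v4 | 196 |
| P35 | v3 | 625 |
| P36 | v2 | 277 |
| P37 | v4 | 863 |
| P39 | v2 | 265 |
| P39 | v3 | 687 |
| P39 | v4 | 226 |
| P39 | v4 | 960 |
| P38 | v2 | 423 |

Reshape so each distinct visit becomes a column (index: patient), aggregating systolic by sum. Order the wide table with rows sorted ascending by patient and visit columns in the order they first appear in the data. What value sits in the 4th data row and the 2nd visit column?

652

With rows sorted ascending by patient, row 4 is patient=P38. visit columns in first-appearance order: v3, v2, v1, v4; column 2 is v2.
Long rows with patient=P38, visit=v2: 229 + 423 = 652.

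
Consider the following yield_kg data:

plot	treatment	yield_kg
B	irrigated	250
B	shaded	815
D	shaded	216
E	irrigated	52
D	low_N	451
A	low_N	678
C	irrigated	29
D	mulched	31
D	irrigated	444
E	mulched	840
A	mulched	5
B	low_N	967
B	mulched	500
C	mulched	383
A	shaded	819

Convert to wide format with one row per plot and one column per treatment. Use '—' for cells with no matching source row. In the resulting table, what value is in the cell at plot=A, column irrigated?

—

No long-format row has plot=A and treatment=irrigated, so the cell is —.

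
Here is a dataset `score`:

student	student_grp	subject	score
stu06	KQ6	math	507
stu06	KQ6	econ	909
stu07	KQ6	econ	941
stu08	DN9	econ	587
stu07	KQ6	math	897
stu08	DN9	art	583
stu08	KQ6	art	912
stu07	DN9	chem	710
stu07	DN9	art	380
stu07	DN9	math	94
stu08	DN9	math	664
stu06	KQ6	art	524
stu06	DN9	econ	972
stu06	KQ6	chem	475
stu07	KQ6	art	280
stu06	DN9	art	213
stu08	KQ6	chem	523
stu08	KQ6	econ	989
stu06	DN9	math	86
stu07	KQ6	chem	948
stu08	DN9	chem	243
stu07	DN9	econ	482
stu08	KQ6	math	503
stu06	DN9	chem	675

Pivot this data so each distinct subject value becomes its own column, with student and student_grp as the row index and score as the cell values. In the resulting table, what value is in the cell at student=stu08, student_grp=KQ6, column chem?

523

Wide layout: rows indexed by student and student_grp, columns are the 4 distinct subject values (math, econ, art, chem).
Cell (student=stu08, student_grp=KQ6, subject=chem) draws from the long row where student=stu08, student_grp=KQ6 and subject=chem, which has score=523.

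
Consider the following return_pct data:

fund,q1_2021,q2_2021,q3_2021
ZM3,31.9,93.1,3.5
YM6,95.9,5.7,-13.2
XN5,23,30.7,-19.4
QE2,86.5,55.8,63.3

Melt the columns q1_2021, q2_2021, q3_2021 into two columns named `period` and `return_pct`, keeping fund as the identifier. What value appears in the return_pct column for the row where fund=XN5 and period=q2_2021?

30.7

Unpivoting turns each (fund, wide-column) pair into one long row.
The wide cell at row XN5, column q2_2021 holds 30.7, so the long row (XN5, q2_2021) has return_pct=30.7.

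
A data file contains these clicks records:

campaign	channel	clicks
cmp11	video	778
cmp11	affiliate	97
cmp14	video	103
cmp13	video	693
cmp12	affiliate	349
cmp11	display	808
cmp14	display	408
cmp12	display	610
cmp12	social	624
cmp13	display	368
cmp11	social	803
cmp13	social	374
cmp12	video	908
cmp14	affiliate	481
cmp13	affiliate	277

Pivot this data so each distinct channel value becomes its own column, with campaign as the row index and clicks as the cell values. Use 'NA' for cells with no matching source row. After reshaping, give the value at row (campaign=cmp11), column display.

808

The long row with campaign=cmp11, channel=display has clicks=808.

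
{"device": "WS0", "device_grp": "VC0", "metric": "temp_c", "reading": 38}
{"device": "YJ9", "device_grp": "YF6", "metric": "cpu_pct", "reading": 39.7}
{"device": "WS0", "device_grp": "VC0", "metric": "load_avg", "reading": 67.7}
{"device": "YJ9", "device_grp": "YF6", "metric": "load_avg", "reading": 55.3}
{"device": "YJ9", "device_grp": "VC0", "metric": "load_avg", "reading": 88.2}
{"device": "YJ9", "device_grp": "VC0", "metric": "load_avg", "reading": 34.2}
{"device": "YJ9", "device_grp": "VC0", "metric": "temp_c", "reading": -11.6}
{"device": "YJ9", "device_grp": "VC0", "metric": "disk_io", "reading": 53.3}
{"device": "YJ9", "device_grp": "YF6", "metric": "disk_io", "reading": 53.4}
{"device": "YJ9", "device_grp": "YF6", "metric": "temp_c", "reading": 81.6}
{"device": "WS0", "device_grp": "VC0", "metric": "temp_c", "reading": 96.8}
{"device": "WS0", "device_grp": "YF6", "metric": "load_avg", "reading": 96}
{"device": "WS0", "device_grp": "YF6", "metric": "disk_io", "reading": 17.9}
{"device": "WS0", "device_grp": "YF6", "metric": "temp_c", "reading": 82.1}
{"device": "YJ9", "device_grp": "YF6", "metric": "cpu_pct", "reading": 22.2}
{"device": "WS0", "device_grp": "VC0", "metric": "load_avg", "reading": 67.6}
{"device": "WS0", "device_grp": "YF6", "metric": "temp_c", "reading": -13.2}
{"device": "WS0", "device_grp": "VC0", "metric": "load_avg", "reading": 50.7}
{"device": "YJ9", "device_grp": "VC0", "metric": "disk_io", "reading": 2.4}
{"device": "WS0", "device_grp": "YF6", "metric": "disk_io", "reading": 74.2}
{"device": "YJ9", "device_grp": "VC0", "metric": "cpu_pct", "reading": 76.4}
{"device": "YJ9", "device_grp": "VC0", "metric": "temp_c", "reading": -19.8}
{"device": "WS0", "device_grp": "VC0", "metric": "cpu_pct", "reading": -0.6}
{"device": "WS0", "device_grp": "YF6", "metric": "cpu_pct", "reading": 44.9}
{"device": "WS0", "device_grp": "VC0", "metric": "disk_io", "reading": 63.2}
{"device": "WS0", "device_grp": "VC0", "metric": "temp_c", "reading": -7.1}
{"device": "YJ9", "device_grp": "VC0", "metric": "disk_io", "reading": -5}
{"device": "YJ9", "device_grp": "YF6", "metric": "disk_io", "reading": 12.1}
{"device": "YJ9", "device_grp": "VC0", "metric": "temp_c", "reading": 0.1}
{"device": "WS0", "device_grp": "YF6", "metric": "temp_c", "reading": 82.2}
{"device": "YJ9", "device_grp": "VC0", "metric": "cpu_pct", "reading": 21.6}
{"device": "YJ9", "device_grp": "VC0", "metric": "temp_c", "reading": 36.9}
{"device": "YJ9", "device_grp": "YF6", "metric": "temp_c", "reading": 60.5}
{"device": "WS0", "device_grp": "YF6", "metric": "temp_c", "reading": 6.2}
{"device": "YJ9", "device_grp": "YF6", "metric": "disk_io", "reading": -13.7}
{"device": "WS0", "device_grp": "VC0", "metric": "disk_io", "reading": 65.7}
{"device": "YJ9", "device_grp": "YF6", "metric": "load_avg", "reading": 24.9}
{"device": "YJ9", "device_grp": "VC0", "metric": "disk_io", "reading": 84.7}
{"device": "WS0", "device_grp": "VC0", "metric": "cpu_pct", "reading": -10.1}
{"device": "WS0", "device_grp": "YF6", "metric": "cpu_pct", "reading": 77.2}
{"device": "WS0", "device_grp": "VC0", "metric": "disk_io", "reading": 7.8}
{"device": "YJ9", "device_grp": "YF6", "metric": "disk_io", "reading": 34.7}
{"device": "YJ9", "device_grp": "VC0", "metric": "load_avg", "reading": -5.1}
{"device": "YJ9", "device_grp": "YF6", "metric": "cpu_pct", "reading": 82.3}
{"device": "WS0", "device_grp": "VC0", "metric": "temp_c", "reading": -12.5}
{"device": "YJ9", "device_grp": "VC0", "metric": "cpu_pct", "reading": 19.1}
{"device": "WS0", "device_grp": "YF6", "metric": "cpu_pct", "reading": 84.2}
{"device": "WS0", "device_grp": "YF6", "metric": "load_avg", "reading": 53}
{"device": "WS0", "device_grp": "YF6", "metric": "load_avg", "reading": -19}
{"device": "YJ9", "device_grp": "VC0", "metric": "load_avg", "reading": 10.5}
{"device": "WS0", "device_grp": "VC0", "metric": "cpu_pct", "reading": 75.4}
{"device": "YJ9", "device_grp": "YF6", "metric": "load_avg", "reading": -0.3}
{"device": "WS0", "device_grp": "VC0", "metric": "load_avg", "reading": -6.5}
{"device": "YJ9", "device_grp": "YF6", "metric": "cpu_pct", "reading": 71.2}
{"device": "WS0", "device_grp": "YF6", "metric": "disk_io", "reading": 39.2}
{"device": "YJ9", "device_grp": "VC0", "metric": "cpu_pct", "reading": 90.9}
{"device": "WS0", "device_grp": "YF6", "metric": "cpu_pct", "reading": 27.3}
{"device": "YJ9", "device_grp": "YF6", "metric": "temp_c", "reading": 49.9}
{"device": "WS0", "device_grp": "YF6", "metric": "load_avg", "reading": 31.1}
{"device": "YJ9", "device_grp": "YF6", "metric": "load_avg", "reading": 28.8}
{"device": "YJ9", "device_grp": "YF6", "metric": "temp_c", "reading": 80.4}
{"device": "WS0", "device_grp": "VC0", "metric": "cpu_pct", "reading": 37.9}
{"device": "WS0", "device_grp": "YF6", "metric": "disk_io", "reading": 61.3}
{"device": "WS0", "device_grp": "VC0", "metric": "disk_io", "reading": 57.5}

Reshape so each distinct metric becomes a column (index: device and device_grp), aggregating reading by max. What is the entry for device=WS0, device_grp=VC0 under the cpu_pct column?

Rows with device=WS0, device_grp=VC0 and metric=cpu_pct: reading values are -0.6, -10.1, 75.4, 37.9.
max(-0.6, -10.1, 75.4, 37.9) = 75.4.

75.4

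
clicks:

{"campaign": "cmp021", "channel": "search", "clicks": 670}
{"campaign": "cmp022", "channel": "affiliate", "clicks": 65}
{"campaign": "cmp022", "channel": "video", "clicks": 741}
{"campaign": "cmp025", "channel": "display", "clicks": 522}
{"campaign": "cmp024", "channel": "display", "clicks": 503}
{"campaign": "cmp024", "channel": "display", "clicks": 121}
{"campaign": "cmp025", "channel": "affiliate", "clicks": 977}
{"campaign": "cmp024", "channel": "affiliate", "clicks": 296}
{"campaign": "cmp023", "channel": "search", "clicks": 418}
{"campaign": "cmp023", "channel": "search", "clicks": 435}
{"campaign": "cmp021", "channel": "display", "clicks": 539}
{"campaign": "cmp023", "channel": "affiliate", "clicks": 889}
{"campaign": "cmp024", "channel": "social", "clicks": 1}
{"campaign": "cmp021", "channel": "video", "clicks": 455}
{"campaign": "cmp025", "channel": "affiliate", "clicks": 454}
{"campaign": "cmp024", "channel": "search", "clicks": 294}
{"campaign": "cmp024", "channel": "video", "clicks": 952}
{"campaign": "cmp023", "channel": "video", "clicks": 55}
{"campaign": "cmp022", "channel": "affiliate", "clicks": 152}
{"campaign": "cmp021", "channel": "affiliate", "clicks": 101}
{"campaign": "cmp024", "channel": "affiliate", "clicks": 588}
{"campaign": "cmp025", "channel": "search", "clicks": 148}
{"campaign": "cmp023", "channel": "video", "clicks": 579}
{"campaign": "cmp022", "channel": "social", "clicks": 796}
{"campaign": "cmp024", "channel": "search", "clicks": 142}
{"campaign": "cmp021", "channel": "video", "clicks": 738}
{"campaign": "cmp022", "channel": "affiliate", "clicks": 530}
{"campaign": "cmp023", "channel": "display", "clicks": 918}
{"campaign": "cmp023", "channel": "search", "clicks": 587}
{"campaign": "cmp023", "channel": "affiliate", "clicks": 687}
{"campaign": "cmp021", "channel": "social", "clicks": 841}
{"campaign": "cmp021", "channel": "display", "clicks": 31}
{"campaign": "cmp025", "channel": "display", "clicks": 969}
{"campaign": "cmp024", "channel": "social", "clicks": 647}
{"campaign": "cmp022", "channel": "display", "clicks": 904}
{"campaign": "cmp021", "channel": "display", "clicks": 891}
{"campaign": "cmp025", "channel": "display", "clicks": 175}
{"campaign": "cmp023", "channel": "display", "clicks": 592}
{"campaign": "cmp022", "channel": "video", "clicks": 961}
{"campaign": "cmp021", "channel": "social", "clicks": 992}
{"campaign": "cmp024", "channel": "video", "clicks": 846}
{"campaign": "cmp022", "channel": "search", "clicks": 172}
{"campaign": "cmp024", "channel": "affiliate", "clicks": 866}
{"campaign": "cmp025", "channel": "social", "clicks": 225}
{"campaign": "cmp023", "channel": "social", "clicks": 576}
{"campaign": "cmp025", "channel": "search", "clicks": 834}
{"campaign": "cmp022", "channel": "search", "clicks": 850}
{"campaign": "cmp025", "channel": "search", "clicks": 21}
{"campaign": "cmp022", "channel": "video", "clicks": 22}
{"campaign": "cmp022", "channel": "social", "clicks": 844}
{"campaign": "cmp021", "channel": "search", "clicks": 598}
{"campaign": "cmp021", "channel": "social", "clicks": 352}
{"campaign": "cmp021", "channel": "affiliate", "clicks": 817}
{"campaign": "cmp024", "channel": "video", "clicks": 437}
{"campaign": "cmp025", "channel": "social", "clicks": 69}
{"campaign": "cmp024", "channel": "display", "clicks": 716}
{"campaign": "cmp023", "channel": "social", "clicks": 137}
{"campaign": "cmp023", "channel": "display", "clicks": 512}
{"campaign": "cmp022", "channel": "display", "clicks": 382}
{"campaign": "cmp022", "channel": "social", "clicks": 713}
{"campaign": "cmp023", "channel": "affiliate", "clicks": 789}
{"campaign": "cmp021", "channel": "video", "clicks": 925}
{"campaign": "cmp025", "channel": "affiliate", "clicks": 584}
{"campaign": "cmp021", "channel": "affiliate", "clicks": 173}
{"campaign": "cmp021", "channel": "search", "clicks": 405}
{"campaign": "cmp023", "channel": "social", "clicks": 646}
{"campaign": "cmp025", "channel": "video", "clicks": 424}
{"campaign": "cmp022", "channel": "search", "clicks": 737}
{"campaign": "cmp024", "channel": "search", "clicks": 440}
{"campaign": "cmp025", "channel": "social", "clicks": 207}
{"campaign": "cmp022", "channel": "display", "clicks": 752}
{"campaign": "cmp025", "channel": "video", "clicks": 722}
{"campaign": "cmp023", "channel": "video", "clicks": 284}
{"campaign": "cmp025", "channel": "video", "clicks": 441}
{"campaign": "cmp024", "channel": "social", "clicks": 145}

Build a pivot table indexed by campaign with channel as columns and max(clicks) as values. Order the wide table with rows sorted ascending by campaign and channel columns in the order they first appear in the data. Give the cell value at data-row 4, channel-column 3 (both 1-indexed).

With rows sorted ascending by campaign, row 4 is campaign=cmp024. channel columns in first-appearance order: search, affiliate, video, display, social; column 3 is video.
Long rows with campaign=cmp024, channel=video: max(952, 846, 437) = 952.

952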